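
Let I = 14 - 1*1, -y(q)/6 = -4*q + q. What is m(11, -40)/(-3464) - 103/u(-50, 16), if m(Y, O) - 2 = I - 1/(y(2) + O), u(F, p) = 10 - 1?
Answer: -1427717/124704 ≈ -11.449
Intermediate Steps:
y(q) = 18*q (y(q) = -6*(-4*q + q) = -(-18)*q = 18*q)
I = 13 (I = 14 - 1 = 13)
u(F, p) = 9
m(Y, O) = 15 - 1/(36 + O) (m(Y, O) = 2 + (13 - 1/(18*2 + O)) = 2 + (13 - 1/(36 + O)) = 15 - 1/(36 + O))
m(11, -40)/(-3464) - 103/u(-50, 16) = ((539 + 15*(-40))/(36 - 40))/(-3464) - 103/9 = ((539 - 600)/(-4))*(-1/3464) - 103*⅑ = -¼*(-61)*(-1/3464) - 103/9 = (61/4)*(-1/3464) - 103/9 = -61/13856 - 103/9 = -1427717/124704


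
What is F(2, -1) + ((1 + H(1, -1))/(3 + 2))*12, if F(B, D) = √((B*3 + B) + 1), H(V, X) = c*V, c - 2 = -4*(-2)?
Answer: 147/5 ≈ 29.400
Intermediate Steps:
c = 10 (c = 2 - 4*(-2) = 2 + 8 = 10)
H(V, X) = 10*V
F(B, D) = √(1 + 4*B) (F(B, D) = √((3*B + B) + 1) = √(4*B + 1) = √(1 + 4*B))
F(2, -1) + ((1 + H(1, -1))/(3 + 2))*12 = √(1 + 4*2) + ((1 + 10*1)/(3 + 2))*12 = √(1 + 8) + ((1 + 10)/5)*12 = √9 + (11*(⅕))*12 = 3 + (11/5)*12 = 3 + 132/5 = 147/5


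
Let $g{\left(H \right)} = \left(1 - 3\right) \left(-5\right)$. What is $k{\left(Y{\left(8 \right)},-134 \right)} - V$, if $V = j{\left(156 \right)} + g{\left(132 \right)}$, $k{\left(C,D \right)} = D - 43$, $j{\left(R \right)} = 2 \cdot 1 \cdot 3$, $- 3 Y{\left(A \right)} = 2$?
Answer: $-193$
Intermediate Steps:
$Y{\left(A \right)} = - \frac{2}{3}$ ($Y{\left(A \right)} = \left(- \frac{1}{3}\right) 2 = - \frac{2}{3}$)
$g{\left(H \right)} = 10$ ($g{\left(H \right)} = \left(-2\right) \left(-5\right) = 10$)
$j{\left(R \right)} = 6$ ($j{\left(R \right)} = 2 \cdot 3 = 6$)
$k{\left(C,D \right)} = -43 + D$ ($k{\left(C,D \right)} = D - 43 = -43 + D$)
$V = 16$ ($V = 6 + 10 = 16$)
$k{\left(Y{\left(8 \right)},-134 \right)} - V = \left(-43 - 134\right) - 16 = -177 - 16 = -193$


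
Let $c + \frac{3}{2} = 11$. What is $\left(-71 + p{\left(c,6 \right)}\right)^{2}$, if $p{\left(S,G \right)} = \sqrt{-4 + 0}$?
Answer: $5037 - 284 i \approx 5037.0 - 284.0 i$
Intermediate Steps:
$c = \frac{19}{2}$ ($c = - \frac{3}{2} + 11 = \frac{19}{2} \approx 9.5$)
$p{\left(S,G \right)} = 2 i$ ($p{\left(S,G \right)} = \sqrt{-4} = 2 i$)
$\left(-71 + p{\left(c,6 \right)}\right)^{2} = \left(-71 + 2 i\right)^{2}$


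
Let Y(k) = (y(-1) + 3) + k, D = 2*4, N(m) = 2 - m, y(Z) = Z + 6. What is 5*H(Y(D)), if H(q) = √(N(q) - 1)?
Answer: 5*I*√15 ≈ 19.365*I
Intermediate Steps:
y(Z) = 6 + Z
D = 8
Y(k) = 8 + k (Y(k) = ((6 - 1) + 3) + k = (5 + 3) + k = 8 + k)
H(q) = √(1 - q) (H(q) = √((2 - q) - 1) = √(1 - q))
5*H(Y(D)) = 5*√(1 - (8 + 8)) = 5*√(1 - 1*16) = 5*√(1 - 16) = 5*√(-15) = 5*(I*√15) = 5*I*√15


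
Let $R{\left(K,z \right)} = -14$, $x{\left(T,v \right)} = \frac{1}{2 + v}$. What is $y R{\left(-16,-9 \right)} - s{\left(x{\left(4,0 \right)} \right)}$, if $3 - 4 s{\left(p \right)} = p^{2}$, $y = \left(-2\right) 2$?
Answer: $\frac{885}{16} \approx 55.313$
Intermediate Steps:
$y = -4$
$s{\left(p \right)} = \frac{3}{4} - \frac{p^{2}}{4}$
$y R{\left(-16,-9 \right)} - s{\left(x{\left(4,0 \right)} \right)} = \left(-4\right) \left(-14\right) - \left(\frac{3}{4} - \frac{\left(\frac{1}{2 + 0}\right)^{2}}{4}\right) = 56 - \left(\frac{3}{4} - \frac{\left(\frac{1}{2}\right)^{2}}{4}\right) = 56 - \left(\frac{3}{4} - \frac{1}{4 \cdot 4}\right) = 56 - \left(\frac{3}{4} - \frac{1}{16}\right) = 56 - \frac{11}{16} = \frac{885}{16}$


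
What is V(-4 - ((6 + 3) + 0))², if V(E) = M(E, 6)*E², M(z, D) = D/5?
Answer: 1028196/25 ≈ 41128.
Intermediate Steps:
M(z, D) = D/5 (M(z, D) = D*(⅕) = D/5)
V(E) = 6*E²/5 (V(E) = ((⅕)*6)*E² = 6*E²/5)
V(-4 - ((6 + 3) + 0))² = (6*(-4 - ((6 + 3) + 0))²/5)² = (6*(-4 - (9 + 0))²/5)² = (6*(-4 - 1*9)²/5)² = (6*(-4 - 9)²/5)² = ((6/5)*(-13)²)² = ((6/5)*169)² = (1014/5)² = 1028196/25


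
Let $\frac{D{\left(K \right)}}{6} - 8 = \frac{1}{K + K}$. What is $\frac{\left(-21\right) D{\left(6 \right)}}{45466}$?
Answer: $- \frac{2037}{90932} \approx -0.022401$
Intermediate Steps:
$D{\left(K \right)} = 48 + \frac{3}{K}$ ($D{\left(K \right)} = 48 + \frac{6}{K + K} = 48 + \frac{6}{2 K} = 48 + 6 \frac{1}{2 K} = 48 + \frac{3}{K}$)
$\frac{\left(-21\right) D{\left(6 \right)}}{45466} = \frac{\left(-21\right) \left(48 + \frac{3}{6}\right)}{45466} = - 21 \left(48 + 3 \cdot \frac{1}{6}\right) \frac{1}{45466} = - 21 \left(48 + \frac{1}{2}\right) \frac{1}{45466} = \left(-21\right) \frac{97}{2} \cdot \frac{1}{45466} = \left(- \frac{2037}{2}\right) \frac{1}{45466} = - \frac{2037}{90932}$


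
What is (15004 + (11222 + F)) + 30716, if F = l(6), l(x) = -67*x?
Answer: 56540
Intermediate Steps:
F = -402 (F = -67*6 = -402)
(15004 + (11222 + F)) + 30716 = (15004 + (11222 - 402)) + 30716 = (15004 + 10820) + 30716 = 25824 + 30716 = 56540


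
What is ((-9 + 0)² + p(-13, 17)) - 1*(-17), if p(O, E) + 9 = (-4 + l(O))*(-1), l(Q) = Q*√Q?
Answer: 93 + 13*I*√13 ≈ 93.0 + 46.872*I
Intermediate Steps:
l(Q) = Q^(3/2)
p(O, E) = -5 - O^(3/2) (p(O, E) = -9 + (-4 + O^(3/2))*(-1) = -9 + (4 - O^(3/2)) = -5 - O^(3/2))
((-9 + 0)² + p(-13, 17)) - 1*(-17) = ((-9 + 0)² + (-5 - (-13)^(3/2))) - 1*(-17) = ((-9)² + (-5 - (-13)*I*√13)) + 17 = (81 + (-5 + 13*I*√13)) + 17 = (76 + 13*I*√13) + 17 = 93 + 13*I*√13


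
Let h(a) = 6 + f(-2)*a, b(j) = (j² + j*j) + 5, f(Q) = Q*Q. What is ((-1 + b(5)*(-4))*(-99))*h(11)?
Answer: 1093950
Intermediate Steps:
f(Q) = Q²
b(j) = 5 + 2*j² (b(j) = (j² + j²) + 5 = 2*j² + 5 = 5 + 2*j²)
h(a) = 6 + 4*a (h(a) = 6 + (-2)²*a = 6 + 4*a)
((-1 + b(5)*(-4))*(-99))*h(11) = ((-1 + (5 + 2*5²)*(-4))*(-99))*(6 + 4*11) = ((-1 + (5 + 2*25)*(-4))*(-99))*(6 + 44) = ((-1 + (5 + 50)*(-4))*(-99))*50 = ((-1 + 55*(-4))*(-99))*50 = ((-1 - 220)*(-99))*50 = -221*(-99)*50 = 21879*50 = 1093950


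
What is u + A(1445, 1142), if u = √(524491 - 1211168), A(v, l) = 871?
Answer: 871 + I*√686677 ≈ 871.0 + 828.66*I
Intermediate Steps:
u = I*√686677 (u = √(-686677) = I*√686677 ≈ 828.66*I)
u + A(1445, 1142) = I*√686677 + 871 = 871 + I*√686677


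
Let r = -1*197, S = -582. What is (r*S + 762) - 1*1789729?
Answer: -1674313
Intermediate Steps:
r = -197
(r*S + 762) - 1*1789729 = (-197*(-582) + 762) - 1*1789729 = (114654 + 762) - 1789729 = 115416 - 1789729 = -1674313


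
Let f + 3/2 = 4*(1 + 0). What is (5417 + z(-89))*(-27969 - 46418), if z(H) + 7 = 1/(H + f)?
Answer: -69620876136/173 ≈ -4.0243e+8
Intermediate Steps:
f = 5/2 (f = -3/2 + 4*(1 + 0) = -3/2 + 4*1 = -3/2 + 4 = 5/2 ≈ 2.5000)
z(H) = -7 + 1/(5/2 + H) (z(H) = -7 + 1/(H + 5/2) = -7 + 1/(5/2 + H))
(5417 + z(-89))*(-27969 - 46418) = (5417 + (-33 - 14*(-89))/(5 + 2*(-89)))*(-27969 - 46418) = (5417 + (-33 + 1246)/(5 - 178))*(-74387) = (5417 + 1213/(-173))*(-74387) = (5417 - 1/173*1213)*(-74387) = (5417 - 1213/173)*(-74387) = (935928/173)*(-74387) = -69620876136/173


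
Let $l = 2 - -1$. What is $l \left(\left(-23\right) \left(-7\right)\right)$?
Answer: $483$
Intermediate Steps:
$l = 3$ ($l = 2 + 1 = 3$)
$l \left(\left(-23\right) \left(-7\right)\right) = 3 \left(\left(-23\right) \left(-7\right)\right) = 3 \cdot 161 = 483$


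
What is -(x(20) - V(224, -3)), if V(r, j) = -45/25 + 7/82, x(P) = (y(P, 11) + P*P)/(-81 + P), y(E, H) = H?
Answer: 125627/25010 ≈ 5.0231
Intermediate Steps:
x(P) = (11 + P²)/(-81 + P) (x(P) = (11 + P*P)/(-81 + P) = (11 + P²)/(-81 + P))
V(r, j) = -703/410 (V(r, j) = -45*1/25 + 7*(1/82) = -9/5 + 7/82 = -703/410)
-(x(20) - V(224, -3)) = -((11 + 20²)/(-81 + 20) - 1*(-703/410)) = -((11 + 400)/(-61) + 703/410) = -(-1/61*411 + 703/410) = -(-411/61 + 703/410) = -1*(-125627/25010) = 125627/25010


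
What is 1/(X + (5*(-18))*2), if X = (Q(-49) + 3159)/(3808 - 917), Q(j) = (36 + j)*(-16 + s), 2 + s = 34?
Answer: -2891/517429 ≈ -0.0055872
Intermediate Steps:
s = 32 (s = -2 + 34 = 32)
Q(j) = 576 + 16*j (Q(j) = (36 + j)*(-16 + 32) = (36 + j)*16 = 576 + 16*j)
X = 2951/2891 (X = ((576 + 16*(-49)) + 3159)/(3808 - 917) = ((576 - 784) + 3159)/2891 = (-208 + 3159)*(1/2891) = 2951*(1/2891) = 2951/2891 ≈ 1.0208)
1/(X + (5*(-18))*2) = 1/(2951/2891 + (5*(-18))*2) = 1/(2951/2891 - 90*2) = 1/(2951/2891 - 180) = 1/(-517429/2891) = -2891/517429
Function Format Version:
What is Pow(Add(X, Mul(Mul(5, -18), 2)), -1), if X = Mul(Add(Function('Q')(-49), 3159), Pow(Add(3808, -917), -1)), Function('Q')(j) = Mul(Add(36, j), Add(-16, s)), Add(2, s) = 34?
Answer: Rational(-2891, 517429) ≈ -0.0055872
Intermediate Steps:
s = 32 (s = Add(-2, 34) = 32)
Function('Q')(j) = Add(576, Mul(16, j)) (Function('Q')(j) = Mul(Add(36, j), Add(-16, 32)) = Mul(Add(36, j), 16) = Add(576, Mul(16, j)))
X = Rational(2951, 2891) (X = Mul(Add(Add(576, Mul(16, -49)), 3159), Pow(Add(3808, -917), -1)) = Mul(Add(Add(576, -784), 3159), Pow(2891, -1)) = Mul(Add(-208, 3159), Rational(1, 2891)) = Mul(2951, Rational(1, 2891)) = Rational(2951, 2891) ≈ 1.0208)
Pow(Add(X, Mul(Mul(5, -18), 2)), -1) = Pow(Add(Rational(2951, 2891), Mul(Mul(5, -18), 2)), -1) = Pow(Add(Rational(2951, 2891), Mul(-90, 2)), -1) = Pow(Add(Rational(2951, 2891), -180), -1) = Pow(Rational(-517429, 2891), -1) = Rational(-2891, 517429)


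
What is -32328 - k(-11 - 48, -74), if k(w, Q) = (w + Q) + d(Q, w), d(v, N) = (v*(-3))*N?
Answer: -19097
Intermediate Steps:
d(v, N) = -3*N*v (d(v, N) = (-3*v)*N = -3*N*v)
k(w, Q) = Q + w - 3*Q*w (k(w, Q) = (w + Q) - 3*w*Q = (Q + w) - 3*Q*w = Q + w - 3*Q*w)
-32328 - k(-11 - 48, -74) = -32328 - (-74 + (-11 - 48) - 3*(-74)*(-11 - 48)) = -32328 - (-74 - 59 - 3*(-74)*(-59)) = -32328 - (-74 - 59 - 13098) = -32328 - 1*(-13231) = -32328 + 13231 = -19097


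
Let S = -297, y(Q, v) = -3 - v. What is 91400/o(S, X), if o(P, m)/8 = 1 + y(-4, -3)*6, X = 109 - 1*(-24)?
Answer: 11425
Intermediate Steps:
X = 133 (X = 109 + 24 = 133)
o(P, m) = 8 (o(P, m) = 8*(1 + (-3 - 1*(-3))*6) = 8*(1 + (-3 + 3)*6) = 8*(1 + 0*6) = 8*(1 + 0) = 8*1 = 8)
91400/o(S, X) = 91400/8 = 91400*(⅛) = 11425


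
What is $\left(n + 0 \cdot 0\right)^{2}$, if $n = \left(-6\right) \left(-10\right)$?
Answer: $3600$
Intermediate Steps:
$n = 60$
$\left(n + 0 \cdot 0\right)^{2} = \left(60 + 0 \cdot 0\right)^{2} = \left(60 + 0\right)^{2} = 60^{2} = 3600$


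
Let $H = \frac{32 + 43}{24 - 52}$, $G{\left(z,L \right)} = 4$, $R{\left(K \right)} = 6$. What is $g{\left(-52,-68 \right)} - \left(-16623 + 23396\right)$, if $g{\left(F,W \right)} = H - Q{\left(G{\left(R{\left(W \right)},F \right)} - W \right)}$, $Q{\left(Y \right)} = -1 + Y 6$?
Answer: $- \frac{201787}{28} \approx -7206.7$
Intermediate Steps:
$Q{\left(Y \right)} = -1 + 6 Y$
$H = - \frac{75}{28}$ ($H = \frac{75}{-28} = 75 \left(- \frac{1}{28}\right) = - \frac{75}{28} \approx -2.6786$)
$g{\left(F,W \right)} = - \frac{719}{28} + 6 W$ ($g{\left(F,W \right)} = - \frac{75}{28} - \left(-1 + 6 \left(4 - W\right)\right) = - \frac{75}{28} - \left(-1 - \left(-24 + 6 W\right)\right) = - \frac{75}{28} - \left(23 - 6 W\right) = - \frac{75}{28} + \left(-23 + 6 W\right) = - \frac{719}{28} + 6 W$)
$g{\left(-52,-68 \right)} - \left(-16623 + 23396\right) = \left(- \frac{719}{28} + 6 \left(-68\right)\right) - \left(-16623 + 23396\right) = \left(- \frac{719}{28} - 408\right) - 6773 = - \frac{12143}{28} - 6773 = - \frac{201787}{28}$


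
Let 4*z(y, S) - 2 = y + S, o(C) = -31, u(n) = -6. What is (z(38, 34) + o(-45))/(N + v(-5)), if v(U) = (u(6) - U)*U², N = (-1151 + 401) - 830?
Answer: 5/642 ≈ 0.0077882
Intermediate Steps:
N = -1580 (N = -750 - 830 = -1580)
z(y, S) = ½ + S/4 + y/4 (z(y, S) = ½ + (y + S)/4 = ½ + (S + y)/4 = ½ + (S/4 + y/4) = ½ + S/4 + y/4)
v(U) = U²*(-6 - U) (v(U) = (-6 - U)*U² = U²*(-6 - U))
(z(38, 34) + o(-45))/(N + v(-5)) = ((½ + (¼)*34 + (¼)*38) - 31)/(-1580 + (-5)²*(-6 - 1*(-5))) = ((½ + 17/2 + 19/2) - 31)/(-1580 + 25*(-6 + 5)) = (37/2 - 31)/(-1580 + 25*(-1)) = -25/(2*(-1580 - 25)) = -25/2/(-1605) = -25/2*(-1/1605) = 5/642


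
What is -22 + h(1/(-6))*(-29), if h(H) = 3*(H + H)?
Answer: 7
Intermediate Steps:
h(H) = 6*H (h(H) = 3*(2*H) = 6*H)
-22 + h(1/(-6))*(-29) = -22 + (6/(-6))*(-29) = -22 + (6*(-⅙))*(-29) = -22 - 1*(-29) = -22 + 29 = 7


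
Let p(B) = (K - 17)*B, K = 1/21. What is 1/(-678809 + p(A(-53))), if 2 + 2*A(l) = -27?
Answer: -21/14249827 ≈ -1.4737e-6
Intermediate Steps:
A(l) = -29/2 (A(l) = -1 + (½)*(-27) = -1 - 27/2 = -29/2)
K = 1/21 ≈ 0.047619
p(B) = -356*B/21 (p(B) = (1/21 - 17)*B = -356*B/21)
1/(-678809 + p(A(-53))) = 1/(-678809 - 356/21*(-29/2)) = 1/(-678809 + 5162/21) = 1/(-14249827/21) = -21/14249827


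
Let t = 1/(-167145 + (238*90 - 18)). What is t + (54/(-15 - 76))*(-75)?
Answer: 45404543/1020201 ≈ 44.505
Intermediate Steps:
t = -1/145743 (t = 1/(-167145 + (21420 - 18)) = 1/(-167145 + 21402) = 1/(-145743) = -1/145743 ≈ -6.8614e-6)
t + (54/(-15 - 76))*(-75) = -1/145743 + (54/(-15 - 76))*(-75) = -1/145743 + (54/(-91))*(-75) = -1/145743 - 1/91*54*(-75) = -1/145743 - 54/91*(-75) = -1/145743 + 4050/91 = 45404543/1020201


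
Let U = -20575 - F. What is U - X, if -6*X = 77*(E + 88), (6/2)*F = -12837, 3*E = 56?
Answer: -134344/9 ≈ -14927.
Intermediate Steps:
E = 56/3 (E = (⅓)*56 = 56/3 ≈ 18.667)
F = -4279 (F = (⅓)*(-12837) = -4279)
U = -16296 (U = -20575 - 1*(-4279) = -20575 + 4279 = -16296)
X = -12320/9 (X = -77*(56/3 + 88)/6 = -77*320/(6*3) = -⅙*24640/3 = -12320/9 ≈ -1368.9)
U - X = -16296 - 1*(-12320/9) = -16296 + 12320/9 = -134344/9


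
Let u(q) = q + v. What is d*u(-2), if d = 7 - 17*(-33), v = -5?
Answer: -3976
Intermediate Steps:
u(q) = -5 + q (u(q) = q - 5 = -5 + q)
d = 568 (d = 7 + 561 = 568)
d*u(-2) = 568*(-5 - 2) = 568*(-7) = -3976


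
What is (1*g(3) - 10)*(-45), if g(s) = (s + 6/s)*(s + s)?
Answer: -900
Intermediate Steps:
g(s) = 2*s*(s + 6/s) (g(s) = (s + 6/s)*(2*s) = 2*s*(s + 6/s))
(1*g(3) - 10)*(-45) = (1*(12 + 2*3**2) - 10)*(-45) = (1*(12 + 2*9) - 10)*(-45) = (1*(12 + 18) - 10)*(-45) = (1*30 - 10)*(-45) = (30 - 10)*(-45) = 20*(-45) = -900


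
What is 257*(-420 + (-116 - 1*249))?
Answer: -201745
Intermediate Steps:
257*(-420 + (-116 - 1*249)) = 257*(-420 + (-116 - 249)) = 257*(-420 - 365) = 257*(-785) = -201745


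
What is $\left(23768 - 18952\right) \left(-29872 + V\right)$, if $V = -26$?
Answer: $-143988768$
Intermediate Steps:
$\left(23768 - 18952\right) \left(-29872 + V\right) = \left(23768 - 18952\right) \left(-29872 - 26\right) = 4816 \left(-29898\right) = -143988768$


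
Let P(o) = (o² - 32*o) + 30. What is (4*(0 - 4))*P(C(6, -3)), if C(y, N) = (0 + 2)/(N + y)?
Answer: -1312/9 ≈ -145.78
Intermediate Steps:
C(y, N) = 2/(N + y)
P(o) = 30 + o² - 32*o
(4*(0 - 4))*P(C(6, -3)) = (4*(0 - 4))*(30 + (2/(-3 + 6))² - 64/(-3 + 6)) = (4*(-4))*(30 + (2/3)² - 64/3) = -16*(30 + (2*(⅓))² - 64/3) = -16*(30 + (⅔)² - 32*⅔) = -16*(30 + 4/9 - 64/3) = -16*82/9 = -1312/9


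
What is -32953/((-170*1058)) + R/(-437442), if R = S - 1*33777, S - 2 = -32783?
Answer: 4397691351/13113053020 ≈ 0.33537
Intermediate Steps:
S = -32781 (S = 2 - 32783 = -32781)
R = -66558 (R = -32781 - 1*33777 = -32781 - 33777 = -66558)
-32953/((-170*1058)) + R/(-437442) = -32953/((-170*1058)) - 66558/(-437442) = -32953/(-179860) - 66558*(-1/437442) = -32953*(-1/179860) + 11093/72907 = 32953/179860 + 11093/72907 = 4397691351/13113053020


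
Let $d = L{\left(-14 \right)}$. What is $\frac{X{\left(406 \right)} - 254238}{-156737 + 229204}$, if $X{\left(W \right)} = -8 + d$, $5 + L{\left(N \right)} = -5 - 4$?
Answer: $- \frac{254260}{72467} \approx -3.5086$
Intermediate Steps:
$L{\left(N \right)} = -14$ ($L{\left(N \right)} = -5 - 9 = -14$)
$d = -14$
$X{\left(W \right)} = -22$ ($X{\left(W \right)} = -8 - 14 = -22$)
$\frac{X{\left(406 \right)} - 254238}{-156737 + 229204} = \frac{-22 - 254238}{-156737 + 229204} = - \frac{254260}{72467}$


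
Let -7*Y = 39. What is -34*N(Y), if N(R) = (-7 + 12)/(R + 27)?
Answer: -119/15 ≈ -7.9333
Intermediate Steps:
Y = -39/7 (Y = -1/7*39 = -39/7 ≈ -5.5714)
N(R) = 5/(27 + R)
-34*N(Y) = -170/(27 - 39/7) = -170/150/7 = -170*7/150 = -34*7/30 = -119/15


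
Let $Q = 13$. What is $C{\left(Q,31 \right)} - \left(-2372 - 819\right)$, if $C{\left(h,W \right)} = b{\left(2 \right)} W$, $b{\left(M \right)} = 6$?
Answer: $3377$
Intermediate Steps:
$C{\left(h,W \right)} = 6 W$
$C{\left(Q,31 \right)} - \left(-2372 - 819\right) = 6 \cdot 31 - \left(-2372 - 819\right) = 186 - \left(-2372 - 819\right) = 186 - -3191 = 186 + 3191 = 3377$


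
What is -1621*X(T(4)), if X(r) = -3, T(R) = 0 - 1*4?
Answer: 4863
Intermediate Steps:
T(R) = -4 (T(R) = 0 - 4 = -4)
-1621*X(T(4)) = -1621*(-3) = 4863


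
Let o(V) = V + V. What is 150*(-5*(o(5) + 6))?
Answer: -12000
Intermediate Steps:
o(V) = 2*V
150*(-5*(o(5) + 6)) = 150*(-5*(2*5 + 6)) = 150*(-5*(10 + 6)) = 150*(-5*16) = 150*(-80) = -12000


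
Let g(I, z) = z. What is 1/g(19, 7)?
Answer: 1/7 ≈ 0.14286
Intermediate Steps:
1/g(19, 7) = 1/7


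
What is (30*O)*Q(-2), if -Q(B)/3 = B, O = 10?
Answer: 1800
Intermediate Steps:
Q(B) = -3*B
(30*O)*Q(-2) = (30*10)*(-3*(-2)) = 300*6 = 1800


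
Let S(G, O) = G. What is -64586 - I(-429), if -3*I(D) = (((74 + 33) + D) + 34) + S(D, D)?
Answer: -64825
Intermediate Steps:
I(D) = -47 - 2*D/3 (I(D) = -((((74 + 33) + D) + 34) + D)/3 = -(((107 + D) + 34) + D)/3 = -((141 + D) + D)/3 = -(141 + 2*D)/3 = -47 - 2*D/3)
-64586 - I(-429) = -64586 - (-47 - ⅔*(-429)) = -64586 - (-47 + 286) = -64586 - 1*239 = -64586 - 239 = -64825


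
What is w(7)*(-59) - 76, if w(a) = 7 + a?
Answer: -902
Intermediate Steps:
w(7)*(-59) - 76 = (7 + 7)*(-59) - 76 = 14*(-59) - 76 = -826 - 76 = -902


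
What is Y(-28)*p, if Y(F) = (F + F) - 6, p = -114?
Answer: 7068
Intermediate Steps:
Y(F) = -6 + 2*F (Y(F) = 2*F - 6 = -6 + 2*F)
Y(-28)*p = (-6 + 2*(-28))*(-114) = (-6 - 56)*(-114) = -62*(-114) = 7068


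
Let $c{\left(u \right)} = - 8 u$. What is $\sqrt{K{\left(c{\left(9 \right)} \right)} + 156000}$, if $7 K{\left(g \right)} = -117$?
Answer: $\frac{\sqrt{7643181}}{7} \approx 394.95$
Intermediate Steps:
$K{\left(g \right)} = - \frac{117}{7}$ ($K{\left(g \right)} = \frac{1}{7} \left(-117\right) = - \frac{117}{7}$)
$\sqrt{K{\left(c{\left(9 \right)} \right)} + 156000} = \sqrt{- \frac{117}{7} + 156000} = \sqrt{\frac{1091883}{7}} = \frac{\sqrt{7643181}}{7}$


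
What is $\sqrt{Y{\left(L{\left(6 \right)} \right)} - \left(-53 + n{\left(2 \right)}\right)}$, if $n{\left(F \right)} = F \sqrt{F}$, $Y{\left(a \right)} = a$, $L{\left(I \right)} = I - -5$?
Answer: $\sqrt{64 - 2 \sqrt{2}} \approx 7.8212$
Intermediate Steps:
$L{\left(I \right)} = 5 + I$ ($L{\left(I \right)} = I + 5 = 5 + I$)
$n{\left(F \right)} = F^{\frac{3}{2}}$
$\sqrt{Y{\left(L{\left(6 \right)} \right)} - \left(-53 + n{\left(2 \right)}\right)} = \sqrt{\left(5 + 6\right) + \left(53 - 2^{\frac{3}{2}}\right)} = \sqrt{11 + \left(53 - 2 \sqrt{2}\right)} = \sqrt{64 - 2 \sqrt{2}}$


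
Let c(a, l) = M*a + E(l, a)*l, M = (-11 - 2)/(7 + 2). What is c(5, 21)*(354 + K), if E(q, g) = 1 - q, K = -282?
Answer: -30760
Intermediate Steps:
M = -13/9 ≈ -1.4444
c(a, l) = -13*a/9 + l*(1 - l) (c(a, l) = -13*a/9 + (1 - l)*l = -13*a/9 + l*(1 - l))
c(5, 21)*(354 + K) = (21 - 1*21² - 13/9*5)*(354 - 282) = (21 - 1*441 - 65/9)*72 = (21 - 441 - 65/9)*72 = -3845/9*72 = -30760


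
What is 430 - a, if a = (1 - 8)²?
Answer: 381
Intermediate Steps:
a = 49 (a = (-7)² = 49)
430 - a = 430 - 1*49 = 430 - 49 = 381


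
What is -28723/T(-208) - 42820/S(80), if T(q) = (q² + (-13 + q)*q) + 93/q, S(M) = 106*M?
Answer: -42270447799/7869509112 ≈ -5.3714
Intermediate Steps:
T(q) = q² + 93/q + q*(-13 + q) (T(q) = (q² + q*(-13 + q)) + 93/q = q² + 93/q + q*(-13 + q))
-28723/T(-208) - 42820/S(80) = -28723*(-208/(93 + (-208)²*(-13 + 2*(-208)))) - 42820/(106*80) = -28723*(-208/(93 + 43264*(-13 - 416))) - 42820/8480 = -28723*(-208/(93 + 43264*(-429))) - 42820*1/8480 = -28723*(-208/(93 - 18560256)) - 2141/424 = -28723/((-1/208*(-18560163))) - 2141/424 = -28723/18560163/208 - 2141/424 = -28723*208/18560163 - 2141/424 = -5974384/18560163 - 2141/424 = -42270447799/7869509112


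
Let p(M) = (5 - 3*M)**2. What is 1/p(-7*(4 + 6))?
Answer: 1/46225 ≈ 2.1633e-5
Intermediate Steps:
1/p(-7*(4 + 6)) = 1/((-5 + 3*(-7*(4 + 6)))**2) = 1/((-5 + 3*(-7*10))**2) = 1/((-5 + 3*(-70))**2) = 1/((-5 - 210)**2) = 1/((-215)**2) = 1/46225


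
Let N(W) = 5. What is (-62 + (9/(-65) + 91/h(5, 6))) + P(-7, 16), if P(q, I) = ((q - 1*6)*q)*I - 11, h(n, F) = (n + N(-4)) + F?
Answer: 1444091/1040 ≈ 1388.5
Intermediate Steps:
h(n, F) = 5 + F + n (h(n, F) = (n + 5) + F = (5 + n) + F = 5 + F + n)
P(q, I) = -11 + I*q*(-6 + q) (P(q, I) = ((q - 6)*q)*I - 11 = ((-6 + q)*q)*I - 11 = (q*(-6 + q))*I - 11 = I*q*(-6 + q) - 11 = -11 + I*q*(-6 + q))
(-62 + (9/(-65) + 91/h(5, 6))) + P(-7, 16) = (-62 + (9/(-65) + 91/(5 + 6 + 5))) + (-11 + 16*(-7)² - 6*16*(-7)) = (-62 + (9*(-1/65) + 91/16)) + (-11 + 16*49 + 672) = (-62 + (-9/65 + 91*(1/16))) + (-11 + 784 + 672) = (-62 + (-9/65 + 91/16)) + 1445 = (-62 + 5771/1040) + 1445 = -58709/1040 + 1445 = 1444091/1040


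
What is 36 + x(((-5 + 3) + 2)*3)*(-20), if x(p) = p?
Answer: 36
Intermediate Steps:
36 + x(((-5 + 3) + 2)*3)*(-20) = 36 + (((-5 + 3) + 2)*3)*(-20) = 36 + ((-2 + 2)*3)*(-20) = 36 + (0*3)*(-20) = 36 + 0*(-20) = 36 + 0 = 36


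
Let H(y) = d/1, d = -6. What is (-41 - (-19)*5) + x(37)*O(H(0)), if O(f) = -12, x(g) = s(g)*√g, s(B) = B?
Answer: 54 - 444*√37 ≈ -2646.7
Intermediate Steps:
H(y) = -6 (H(y) = -6/1 = -6*1 = -6)
x(g) = g^(3/2) (x(g) = g*√g = g^(3/2))
(-41 - (-19)*5) + x(37)*O(H(0)) = (-41 - (-19)*5) + 37^(3/2)*(-12) = (-41 - 1*(-95)) + (37*√37)*(-12) = (-41 + 95) - 444*√37 = 54 - 444*√37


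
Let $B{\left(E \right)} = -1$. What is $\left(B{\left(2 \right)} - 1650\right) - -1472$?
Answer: $-179$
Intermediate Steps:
$\left(B{\left(2 \right)} - 1650\right) - -1472 = \left(-1 - 1650\right) - -1472 = \left(-1 - 1650\right) + 1472 = -1651 + 1472 = -179$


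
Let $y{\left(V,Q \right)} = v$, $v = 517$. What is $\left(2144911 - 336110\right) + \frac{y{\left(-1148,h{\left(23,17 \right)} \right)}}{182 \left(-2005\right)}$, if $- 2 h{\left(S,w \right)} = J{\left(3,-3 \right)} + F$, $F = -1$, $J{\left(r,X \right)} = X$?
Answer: $\frac{660049572393}{364910} \approx 1.8088 \cdot 10^{6}$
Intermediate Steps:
$h{\left(S,w \right)} = 2$ ($h{\left(S,w \right)} = - \frac{-3 - 1}{2} = \left(- \frac{1}{2}\right) \left(-4\right) = 2$)
$y{\left(V,Q \right)} = 517$
$\left(2144911 - 336110\right) + \frac{y{\left(-1148,h{\left(23,17 \right)} \right)}}{182 \left(-2005\right)} = \left(2144911 - 336110\right) + \frac{517}{182 \left(-2005\right)} = 1808801 + \frac{517}{-364910} = 1808801 + 517 \left(- \frac{1}{364910}\right) = 1808801 - \frac{517}{364910} = \frac{660049572393}{364910}$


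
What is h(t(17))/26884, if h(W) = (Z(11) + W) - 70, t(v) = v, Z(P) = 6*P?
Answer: 1/2068 ≈ 0.00048356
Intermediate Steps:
h(W) = -4 + W (h(W) = (6*11 + W) - 70 = (66 + W) - 70 = -4 + W)
h(t(17))/26884 = (-4 + 17)/26884 = 13*(1/26884) = 1/2068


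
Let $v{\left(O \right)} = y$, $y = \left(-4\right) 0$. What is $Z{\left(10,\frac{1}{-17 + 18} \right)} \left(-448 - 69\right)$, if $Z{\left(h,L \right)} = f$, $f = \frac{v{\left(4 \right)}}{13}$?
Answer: $0$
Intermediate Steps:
$y = 0$
$v{\left(O \right)} = 0$
$f = 0$ ($f = \frac{0}{13} = 0 \cdot \frac{1}{13} = 0$)
$Z{\left(h,L \right)} = 0$
$Z{\left(10,\frac{1}{-17 + 18} \right)} \left(-448 - 69\right) = 0 \left(-448 - 69\right) = 0 \left(-517\right) = 0$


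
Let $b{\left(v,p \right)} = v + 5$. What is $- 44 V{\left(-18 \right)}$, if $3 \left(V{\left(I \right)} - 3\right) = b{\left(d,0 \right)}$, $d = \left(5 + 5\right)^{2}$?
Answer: $-1672$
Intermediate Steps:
$d = 100$ ($d = 10^{2} = 100$)
$b{\left(v,p \right)} = 5 + v$
$V{\left(I \right)} = 38$ ($V{\left(I \right)} = 3 + \frac{5 + 100}{3} = 3 + \frac{1}{3} \cdot 105 = 3 + 35 = 38$)
$- 44 V{\left(-18 \right)} = \left(-44\right) 38 = -1672$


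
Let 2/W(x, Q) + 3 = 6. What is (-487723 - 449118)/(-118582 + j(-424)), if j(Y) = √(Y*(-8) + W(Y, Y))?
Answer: 166638719193/21092530997 + 936841*√30534/42185061994 ≈ 7.9042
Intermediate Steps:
W(x, Q) = ⅔ (W(x, Q) = 2/(-3 + 6) = 2/3 = 2*(⅓) = ⅔)
j(Y) = √(⅔ - 8*Y) (j(Y) = √(Y*(-8) + ⅔) = √(-8*Y + ⅔) = √(⅔ - 8*Y))
(-487723 - 449118)/(-118582 + j(-424)) = (-487723 - 449118)/(-118582 + √(6 - 72*(-424))/3) = -936841/(-118582 + √(6 + 30528)/3) = -936841/(-118582 + √30534/3)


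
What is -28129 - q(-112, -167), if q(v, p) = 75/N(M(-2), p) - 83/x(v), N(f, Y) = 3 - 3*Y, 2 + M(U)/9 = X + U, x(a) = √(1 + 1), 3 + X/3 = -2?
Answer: -4725697/168 + 83*√2/2 ≈ -28070.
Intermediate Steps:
X = -15 (X = -9 + 3*(-2) = -9 - 6 = -15)
x(a) = √2
M(U) = -153 + 9*U (M(U) = -18 + 9*(-15 + U) = -18 + (-135 + 9*U) = -153 + 9*U)
q(v, p) = 75/(3 - 3*p) - 83*√2/2
-28129 - q(-112, -167) = -28129 - (-50 + 83*√2*(1 - 1*(-167)))/(2*(-1 - 167)) = -28129 - (-50 + 83*√2*(1 + 167))/(2*(-168)) = -28129 - (-1)*(-50 + 83*√2*168)/(2*168) = -28129 - (-1)*(-50 + 13944*√2)/(2*168) = -28129 - (25/168 - 83*√2/2) = -28129 + (-25/168 + 83*√2/2) = -4725697/168 + 83*√2/2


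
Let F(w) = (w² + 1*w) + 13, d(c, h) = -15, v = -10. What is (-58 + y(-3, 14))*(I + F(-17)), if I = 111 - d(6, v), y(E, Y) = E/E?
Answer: -23427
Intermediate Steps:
y(E, Y) = 1
F(w) = 13 + w + w² (F(w) = (w² + w) + 13 = (w + w²) + 13 = 13 + w + w²)
I = 126 (I = 111 - 1*(-15) = 111 + 15 = 126)
(-58 + y(-3, 14))*(I + F(-17)) = (-58 + 1)*(126 + (13 - 17 + (-17)²)) = -57*(126 + (13 - 17 + 289)) = -57*(126 + 285) = -57*411 = -23427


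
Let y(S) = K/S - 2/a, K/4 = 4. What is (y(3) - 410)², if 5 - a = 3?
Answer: 1481089/9 ≈ 1.6457e+5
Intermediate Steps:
a = 2 (a = 5 - 1*3 = 5 - 3 = 2)
K = 16 (K = 4*4 = 16)
y(S) = -1 + 16/S (y(S) = 16/S - 2/2 = 16/S - 2*½ = 16/S - 1 = -1 + 16/S)
(y(3) - 410)² = ((16 - 1*3)/3 - 410)² = ((16 - 3)/3 - 410)² = ((⅓)*13 - 410)² = (13/3 - 410)² = (-1217/3)² = 1481089/9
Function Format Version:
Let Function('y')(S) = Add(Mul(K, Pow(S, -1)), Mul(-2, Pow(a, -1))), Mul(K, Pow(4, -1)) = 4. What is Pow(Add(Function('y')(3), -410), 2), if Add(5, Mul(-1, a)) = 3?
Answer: Rational(1481089, 9) ≈ 1.6457e+5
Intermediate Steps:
a = 2 (a = Add(5, Mul(-1, 3)) = Add(5, -3) = 2)
K = 16 (K = Mul(4, 4) = 16)
Function('y')(S) = Add(-1, Mul(16, Pow(S, -1))) (Function('y')(S) = Add(Mul(16, Pow(S, -1)), Mul(-2, Pow(2, -1))) = Add(Mul(16, Pow(S, -1)), Mul(-2, Rational(1, 2))) = Add(Mul(16, Pow(S, -1)), -1) = Add(-1, Mul(16, Pow(S, -1))))
Pow(Add(Function('y')(3), -410), 2) = Pow(Add(Mul(Pow(3, -1), Add(16, Mul(-1, 3))), -410), 2) = Pow(Add(Mul(Rational(1, 3), Add(16, -3)), -410), 2) = Pow(Add(Mul(Rational(1, 3), 13), -410), 2) = Pow(Add(Rational(13, 3), -410), 2) = Pow(Rational(-1217, 3), 2) = Rational(1481089, 9)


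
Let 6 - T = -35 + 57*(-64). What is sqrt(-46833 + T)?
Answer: 2*I*sqrt(10786) ≈ 207.71*I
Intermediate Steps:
T = 3689 (T = 6 - (-35 + 57*(-64)) = 6 - (-35 - 3648) = 6 - 1*(-3683) = 6 + 3683 = 3689)
sqrt(-46833 + T) = sqrt(-46833 + 3689) = sqrt(-43144) = 2*I*sqrt(10786)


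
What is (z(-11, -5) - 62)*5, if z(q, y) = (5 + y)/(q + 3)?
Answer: -310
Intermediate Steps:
z(q, y) = (5 + y)/(3 + q)
(z(-11, -5) - 62)*5 = ((5 - 5)/(3 - 11) - 62)*5 = (0/(-8) - 62)*5 = (-⅛*0 - 62)*5 = (0 - 62)*5 = -62*5 = -310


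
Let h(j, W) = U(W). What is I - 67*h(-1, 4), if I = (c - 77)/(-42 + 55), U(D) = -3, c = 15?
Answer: 2551/13 ≈ 196.23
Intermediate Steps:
h(j, W) = -3
I = -62/13 (I = (15 - 77)/(-42 + 55) = -62/13 ≈ -4.7692)
I - 67*h(-1, 4) = -62/13 - 67*(-3) = -62/13 + 201 = 2551/13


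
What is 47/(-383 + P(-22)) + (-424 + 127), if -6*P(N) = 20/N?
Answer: -3753849/12634 ≈ -297.12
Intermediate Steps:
P(N) = -10/(3*N)
47/(-383 + P(-22)) + (-424 + 127) = 47/(-383 - 10/3/(-22)) + (-424 + 127) = 47/(-383 - 10/3*(-1/22)) - 297 = 47/(-383 + 5/33) - 297 = 47/(-12634/33) - 297 = 47*(-33/12634) - 297 = -1551/12634 - 297 = -3753849/12634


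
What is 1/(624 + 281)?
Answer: 1/905 ≈ 0.0011050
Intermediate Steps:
1/(624 + 281) = 1/905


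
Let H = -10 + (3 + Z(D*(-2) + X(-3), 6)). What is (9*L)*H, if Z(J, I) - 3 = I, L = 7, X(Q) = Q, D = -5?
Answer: 126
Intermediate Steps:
Z(J, I) = 3 + I
H = 2 (H = -10 + (3 + (3 + 6)) = -10 + (3 + 9) = -10 + 12 = 2)
(9*L)*H = (9*7)*2 = 63*2 = 126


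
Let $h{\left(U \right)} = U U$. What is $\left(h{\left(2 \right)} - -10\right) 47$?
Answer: $658$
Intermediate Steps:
$h{\left(U \right)} = U^{2}$
$\left(h{\left(2 \right)} - -10\right) 47 = \left(2^{2} - -10\right) 47 = \left(4 + 10\right) 47 = 14 \cdot 47 = 658$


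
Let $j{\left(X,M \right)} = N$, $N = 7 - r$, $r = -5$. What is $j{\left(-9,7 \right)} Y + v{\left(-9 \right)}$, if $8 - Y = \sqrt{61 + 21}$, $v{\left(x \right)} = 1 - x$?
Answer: $106 - 12 \sqrt{82} \approx -2.6646$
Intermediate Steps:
$N = 12$ ($N = 7 - -5 = 7 + 5 = 12$)
$j{\left(X,M \right)} = 12$
$Y = 8 - \sqrt{82}$ ($Y = 8 - \sqrt{61 + 21} = 8 - \sqrt{82} \approx -1.0554$)
$j{\left(-9,7 \right)} Y + v{\left(-9 \right)} = 12 \left(8 - \sqrt{82}\right) + \left(1 - -9\right) = \left(96 - 12 \sqrt{82}\right) + \left(1 + 9\right) = \left(96 - 12 \sqrt{82}\right) + 10 = 106 - 12 \sqrt{82}$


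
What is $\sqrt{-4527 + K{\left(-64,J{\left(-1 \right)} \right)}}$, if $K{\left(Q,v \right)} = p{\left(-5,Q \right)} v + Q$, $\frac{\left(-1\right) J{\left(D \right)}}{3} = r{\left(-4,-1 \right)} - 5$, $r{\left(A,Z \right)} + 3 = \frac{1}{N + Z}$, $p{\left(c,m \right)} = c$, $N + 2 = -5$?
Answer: $\frac{i \sqrt{75406}}{4} \approx 68.65 i$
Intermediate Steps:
$N = -7$ ($N = -2 - 5 = -7$)
$r{\left(A,Z \right)} = -3 + \frac{1}{-7 + Z}$
$J{\left(D \right)} = \frac{195}{8}$ ($J{\left(D \right)} = - 3 \left(\frac{22 - -3}{-7 - 1} - 5\right) = - 3 \left(\frac{22 + 3}{-8} - 5\right) = - 3 \left(\left(- \frac{1}{8}\right) 25 - 5\right) = - 3 \left(- \frac{25}{8} - 5\right) = \left(-3\right) \left(- \frac{65}{8}\right) = \frac{195}{8}$)
$K{\left(Q,v \right)} = Q - 5 v$ ($K{\left(Q,v \right)} = - 5 v + Q = Q - 5 v$)
$\sqrt{-4527 + K{\left(-64,J{\left(-1 \right)} \right)}} = \sqrt{-4527 - \frac{1487}{8}} = \sqrt{- \frac{37703}{8}} = \frac{i \sqrt{75406}}{4}$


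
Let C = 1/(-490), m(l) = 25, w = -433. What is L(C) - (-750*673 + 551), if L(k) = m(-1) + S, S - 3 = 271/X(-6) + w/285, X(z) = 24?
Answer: 383219947/760 ≈ 5.0424e+5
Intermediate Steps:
S = 9707/760 (S = 3 + (271/24 - 433/285) = 3 + 7427/760 = 9707/760 ≈ 12.772)
C = -1/490 ≈ -0.0020408
L(k) = 28707/760 (L(k) = 25 + 9707/760 = 28707/760)
L(C) - (-750*673 + 551) = 28707/760 - (-750*673 + 551) = 28707/760 - (-504750 + 551) = 28707/760 - 1*(-504199) = 28707/760 + 504199 = 383219947/760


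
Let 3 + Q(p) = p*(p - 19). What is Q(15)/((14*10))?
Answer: -9/20 ≈ -0.45000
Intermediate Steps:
Q(p) = -3 + p*(-19 + p) (Q(p) = -3 + p*(p - 19) = -3 + p*(-19 + p))
Q(15)/((14*10)) = (-3 + 15² - 19*15)/((14*10)) = (-3 + 225 - 285)/140 = -63*1/140 = -9/20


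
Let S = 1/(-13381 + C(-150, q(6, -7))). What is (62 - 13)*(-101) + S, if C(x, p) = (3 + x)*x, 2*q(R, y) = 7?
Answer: -42902880/8669 ≈ -4949.0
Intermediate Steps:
q(R, y) = 7/2 (q(R, y) = (½)*7 = 7/2)
C(x, p) = x*(3 + x)
S = 1/8669 (S = 1/(-13381 - 150*(3 - 150)) = 1/(-13381 - 150*(-147)) = 1/(-13381 + 22050) = 1/8669 ≈ 0.00011535)
(62 - 13)*(-101) + S = (62 - 13)*(-101) + 1/8669 = 49*(-101) + 1/8669 = -4949 + 1/8669 = -42902880/8669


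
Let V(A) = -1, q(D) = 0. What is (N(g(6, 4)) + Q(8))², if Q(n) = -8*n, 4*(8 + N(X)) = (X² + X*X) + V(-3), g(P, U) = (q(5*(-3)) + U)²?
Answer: 49729/16 ≈ 3108.1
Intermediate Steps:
g(P, U) = U² (g(P, U) = (0 + U)² = U²)
N(X) = -33/4 + X²/2 (N(X) = -8 + ((X² + X*X) - 1)/4 = -8 + ((X² + X²) - 1)/4 = -8 + (2*X² - 1)/4 = -8 + (-1 + 2*X²)/4 = -8 + (-¼ + X²/2) = -33/4 + X²/2)
(N(g(6, 4)) + Q(8))² = ((-33/4 + (4²)²/2) - 8*8)² = ((-33/4 + (½)*16²) - 64)² = ((-33/4 + (½)*256) - 64)² = ((-33/4 + 128) - 64)² = (479/4 - 64)² = (223/4)² = 49729/16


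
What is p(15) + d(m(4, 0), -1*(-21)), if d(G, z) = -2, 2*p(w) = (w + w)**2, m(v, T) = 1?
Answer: 448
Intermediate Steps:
p(w) = 2*w**2 (p(w) = (w + w)**2/2 = (2*w)**2/2 = (4*w**2)/2 = 2*w**2)
p(15) + d(m(4, 0), -1*(-21)) = 2*15**2 - 2 = 2*225 - 2 = 450 - 2 = 448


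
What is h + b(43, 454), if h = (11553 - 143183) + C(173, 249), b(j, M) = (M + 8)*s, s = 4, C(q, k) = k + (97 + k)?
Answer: -129187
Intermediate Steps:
C(q, k) = 97 + 2*k
b(j, M) = 32 + 4*M (b(j, M) = (M + 8)*4 = (8 + M)*4 = 32 + 4*M)
h = -131035 (h = (11553 - 143183) + (97 + 2*249) = -131630 + (97 + 498) = -131630 + 595 = -131035)
h + b(43, 454) = -131035 + (32 + 4*454) = -131035 + (32 + 1816) = -131035 + 1848 = -129187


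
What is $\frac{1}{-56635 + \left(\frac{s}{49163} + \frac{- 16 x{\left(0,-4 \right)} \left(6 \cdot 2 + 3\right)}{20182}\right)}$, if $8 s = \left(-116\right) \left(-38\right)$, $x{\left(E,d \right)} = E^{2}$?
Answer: $- \frac{49163}{2784345954} \approx -1.7657 \cdot 10^{-5}$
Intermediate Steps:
$s = 551$ ($s = \frac{\left(-116\right) \left(-38\right)}{8} = \frac{1}{8} \cdot 4408 = 551$)
$\frac{1}{-56635 + \left(\frac{s}{49163} + \frac{- 16 x{\left(0,-4 \right)} \left(6 \cdot 2 + 3\right)}{20182}\right)} = \frac{1}{-56635 + \left(\frac{551}{49163} + \frac{- 16 \cdot 0^{2} \left(6 \cdot 2 + 3\right)}{20182}\right)} = \frac{1}{-56635 + \left(551 \cdot \frac{1}{49163} + \left(-16\right) 0 \left(12 + 3\right) \frac{1}{20182}\right)} = \frac{1}{-56635 + \left(\frac{551}{49163} + 0 \cdot 15 \cdot \frac{1}{20182}\right)} = \frac{1}{-56635 + \left(\frac{551}{49163} + 0 \cdot \frac{1}{20182}\right)} = \frac{1}{-56635 + \left(\frac{551}{49163} + 0\right)} = \frac{1}{-56635 + \frac{551}{49163}} = \frac{1}{- \frac{2784345954}{49163}} = - \frac{49163}{2784345954}$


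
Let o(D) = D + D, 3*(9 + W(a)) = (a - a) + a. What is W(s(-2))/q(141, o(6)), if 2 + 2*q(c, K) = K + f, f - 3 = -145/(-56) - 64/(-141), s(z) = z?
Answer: -152656/126677 ≈ -1.2051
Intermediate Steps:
W(a) = -9 + a/3 (W(a) = -9 + ((a - a) + a)/3 = -9 + (0 + a)/3 = -9 + a/3)
f = 47717/7896 (f = 3 + (-145/(-56) - 64/(-141)) = 3 + (-145*(-1/56) - 64*(-1/141)) = 3 + (145/56 + 64/141) = 3 + 24029/7896 = 47717/7896 ≈ 6.0432)
o(D) = 2*D
q(c, K) = 31925/15792 + K/2 (q(c, K) = -1 + (K + 47717/7896)/2 = -1 + (47717/7896 + K)/2 = -1 + (47717/15792 + K/2) = 31925/15792 + K/2)
W(s(-2))/q(141, o(6)) = (-9 + (⅓)*(-2))/(31925/15792 + (2*6)/2) = (-9 - ⅔)/(31925/15792 + (½)*12) = -29/(3*(31925/15792 + 6)) = -29/(3*126677/15792) = -29/3*15792/126677 = -152656/126677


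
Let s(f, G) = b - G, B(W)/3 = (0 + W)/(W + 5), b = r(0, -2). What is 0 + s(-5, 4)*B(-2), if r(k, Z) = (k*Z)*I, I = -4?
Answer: 8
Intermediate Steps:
r(k, Z) = -4*Z*k (r(k, Z) = (k*Z)*(-4) = (Z*k)*(-4) = -4*Z*k)
b = 0 (b = -4*(-2)*0 = 0)
B(W) = 3*W/(5 + W) (B(W) = 3*((0 + W)/(W + 5)) = 3*(W/(5 + W)) = 3*W/(5 + W))
s(f, G) = -G (s(f, G) = 0 - G = -G)
0 + s(-5, 4)*B(-2) = 0 + (-1*4)*(3*(-2)/(5 - 2)) = 0 - 12*(-2)/3 = 0 - 4*(-2) = 0 + 8 = 8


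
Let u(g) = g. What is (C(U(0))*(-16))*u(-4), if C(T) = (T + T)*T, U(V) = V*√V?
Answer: 0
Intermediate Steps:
U(V) = V^(3/2)
C(T) = 2*T² (C(T) = (2*T)*T = 2*T²)
(C(U(0))*(-16))*u(-4) = ((2*(0^(3/2))²)*(-16))*(-4) = ((2*0²)*(-16))*(-4) = ((2*0)*(-16))*(-4) = (0*(-16))*(-4) = 0*(-4) = 0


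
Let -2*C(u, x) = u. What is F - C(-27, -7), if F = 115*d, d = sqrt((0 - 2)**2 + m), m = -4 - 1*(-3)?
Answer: -27/2 + 115*sqrt(3) ≈ 185.69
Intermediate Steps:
m = -1 (m = -4 + 3 = -1)
d = sqrt(3) (d = sqrt((0 - 2)**2 - 1) = sqrt((-2)**2 - 1) = sqrt(4 - 1) = sqrt(3) ≈ 1.7320)
C(u, x) = -u/2
F = 115*sqrt(3) ≈ 199.19
F - C(-27, -7) = 115*sqrt(3) - (-1)*(-27)/2 = 115*sqrt(3) - 1*27/2 = 115*sqrt(3) - 27/2 = -27/2 + 115*sqrt(3)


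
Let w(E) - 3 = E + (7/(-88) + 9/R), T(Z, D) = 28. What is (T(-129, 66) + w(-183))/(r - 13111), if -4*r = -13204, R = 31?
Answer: 46009/2973520 ≈ 0.015473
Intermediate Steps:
r = 3301 (r = -¼*(-13204) = 3301)
w(E) = 8759/2728 + E (w(E) = 3 + (E + (7/(-88) + 9/31)) = 3 + (E + (7*(-1/88) + 9*(1/31))) = 3 + (E + (-7/88 + 9/31)) = 3 + (E + 575/2728) = 3 + (575/2728 + E) = 8759/2728 + E)
(T(-129, 66) + w(-183))/(r - 13111) = (28 + (8759/2728 - 183))/(3301 - 13111) = (28 - 490465/2728)/(-9810) = -414081/2728*(-1/9810) = 46009/2973520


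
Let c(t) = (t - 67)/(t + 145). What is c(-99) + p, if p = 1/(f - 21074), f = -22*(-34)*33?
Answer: -299607/83030 ≈ -3.6084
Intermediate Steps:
f = 24684 (f = 748*33 = 24684)
p = 1/3610 (p = 1/(24684 - 21074) = 1/3610 ≈ 0.00027701)
c(t) = (-67 + t)/(145 + t)
c(-99) + p = (-67 - 99)/(145 - 99) + 1/3610 = -166/46 + 1/3610 = (1/46)*(-166) + 1/3610 = -83/23 + 1/3610 = -299607/83030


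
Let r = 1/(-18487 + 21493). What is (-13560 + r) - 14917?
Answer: -85601861/3006 ≈ -28477.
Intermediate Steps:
r = 1/3006 ≈ 0.00033267
(-13560 + r) - 14917 = (-13560 + 1/3006) - 14917 = -40761359/3006 - 14917 = -85601861/3006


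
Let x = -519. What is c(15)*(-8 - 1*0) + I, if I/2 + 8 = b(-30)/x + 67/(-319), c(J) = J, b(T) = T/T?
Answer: -22586480/165561 ≈ -136.42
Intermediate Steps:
b(T) = 1
I = -2719160/165561 (I = -16 + 2*(1/(-519) + 67/(-319)) = -16 + 2*(1*(-1/519) + 67*(-1/319)) = -16 + 2*(-1/519 - 67/319) = -16 + 2*(-35092/165561) = -16 - 70184/165561 = -2719160/165561 ≈ -16.424)
c(15)*(-8 - 1*0) + I = 15*(-8 - 1*0) - 2719160/165561 = 15*(-8 + 0) - 2719160/165561 = 15*(-8) - 2719160/165561 = -120 - 2719160/165561 = -22586480/165561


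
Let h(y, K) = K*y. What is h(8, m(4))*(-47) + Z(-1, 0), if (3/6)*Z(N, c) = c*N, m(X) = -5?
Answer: 1880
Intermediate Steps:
Z(N, c) = 2*N*c (Z(N, c) = 2*(c*N) = 2*(N*c) = 2*N*c)
h(8, m(4))*(-47) + Z(-1, 0) = -5*8*(-47) + 2*(-1)*0 = -40*(-47) + 0 = 1880 + 0 = 1880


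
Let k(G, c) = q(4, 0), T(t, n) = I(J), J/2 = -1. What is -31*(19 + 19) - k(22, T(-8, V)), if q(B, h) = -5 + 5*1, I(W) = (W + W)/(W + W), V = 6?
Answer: -1178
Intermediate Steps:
J = -2 (J = 2*(-1) = -2)
I(W) = 1 (I(W) = (2*W)/((2*W)) = (2*W)*(1/(2*W)) = 1)
q(B, h) = 0 (q(B, h) = -5 + 5 = 0)
T(t, n) = 1
k(G, c) = 0
-31*(19 + 19) - k(22, T(-8, V)) = -31*(19 + 19) - 1*0 = -31*38 + 0 = -1178 + 0 = -1178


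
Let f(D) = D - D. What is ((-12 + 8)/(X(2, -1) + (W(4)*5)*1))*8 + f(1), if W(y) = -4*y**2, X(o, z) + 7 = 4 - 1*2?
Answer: 32/325 ≈ 0.098462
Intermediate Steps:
f(D) = 0
X(o, z) = -5 (X(o, z) = -7 + (4 - 1*2) = -7 + (4 - 2) = -7 + 2 = -5)
((-12 + 8)/(X(2, -1) + (W(4)*5)*1))*8 + f(1) = ((-12 + 8)/(-5 + (-4*4**2*5)*1))*8 + 0 = -4/(-5 + (-4*16*5)*1)*8 + 0 = -4/(-5 - 64*5*1)*8 + 0 = -4/(-5 - 320*1)*8 + 0 = -4/(-5 - 320)*8 + 0 = -4/(-325)*8 + 0 = -4*(-1/325)*8 + 0 = (4/325)*8 + 0 = 32/325 + 0 = 32/325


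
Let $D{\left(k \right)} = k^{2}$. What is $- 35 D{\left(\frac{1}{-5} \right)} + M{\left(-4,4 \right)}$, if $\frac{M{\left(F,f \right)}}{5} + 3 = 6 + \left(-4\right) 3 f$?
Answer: $- \frac{1132}{5} \approx -226.4$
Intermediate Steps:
$M{\left(F,f \right)} = 15 - 60 f$ ($M{\left(F,f \right)} = -15 + 5 \left(6 + \left(-4\right) 3 f\right) = -15 + 5 \left(6 - 12 f\right) = -15 - \left(-30 + 60 f\right) = 15 - 60 f$)
$- 35 D{\left(\frac{1}{-5} \right)} + M{\left(-4,4 \right)} = - 35 \left(\frac{1}{-5}\right)^{2} + \left(15 - 240\right) = - 35 \left(- \frac{1}{5}\right)^{2} + \left(15 - 240\right) = \left(-35\right) \frac{1}{25} - 225 = - \frac{7}{5} - 225 = - \frac{1132}{5}$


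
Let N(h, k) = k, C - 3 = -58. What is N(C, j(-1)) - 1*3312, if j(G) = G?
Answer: -3313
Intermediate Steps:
C = -55 (C = 3 - 58 = -55)
N(C, j(-1)) - 1*3312 = -1 - 1*3312 = -1 - 3312 = -3313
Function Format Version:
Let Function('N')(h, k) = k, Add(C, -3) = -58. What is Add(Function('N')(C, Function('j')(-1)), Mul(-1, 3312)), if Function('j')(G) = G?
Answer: -3313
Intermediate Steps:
C = -55 (C = Add(3, -58) = -55)
Add(Function('N')(C, Function('j')(-1)), Mul(-1, 3312)) = Add(-1, Mul(-1, 3312)) = Add(-1, -3312) = -3313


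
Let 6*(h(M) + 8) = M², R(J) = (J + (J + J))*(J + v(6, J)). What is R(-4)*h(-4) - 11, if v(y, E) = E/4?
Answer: -331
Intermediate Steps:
v(y, E) = E/4 (v(y, E) = E*(¼) = E/4)
R(J) = 15*J²/4 (R(J) = (J + (J + J))*(J + J/4) = (J + 2*J)*(5*J/4) = (3*J)*(5*J/4) = 15*J²/4)
h(M) = -8 + M²/6
R(-4)*h(-4) - 11 = ((15/4)*(-4)²)*(-8 + (⅙)*(-4)²) - 11 = ((15/4)*16)*(-8 + (⅙)*16) - 11 = 60*(-8 + 8/3) - 11 = 60*(-16/3) - 11 = -320 - 11 = -331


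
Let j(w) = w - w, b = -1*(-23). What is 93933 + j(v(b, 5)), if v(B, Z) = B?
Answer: 93933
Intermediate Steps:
b = 23
j(w) = 0
93933 + j(v(b, 5)) = 93933 + 0 = 93933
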